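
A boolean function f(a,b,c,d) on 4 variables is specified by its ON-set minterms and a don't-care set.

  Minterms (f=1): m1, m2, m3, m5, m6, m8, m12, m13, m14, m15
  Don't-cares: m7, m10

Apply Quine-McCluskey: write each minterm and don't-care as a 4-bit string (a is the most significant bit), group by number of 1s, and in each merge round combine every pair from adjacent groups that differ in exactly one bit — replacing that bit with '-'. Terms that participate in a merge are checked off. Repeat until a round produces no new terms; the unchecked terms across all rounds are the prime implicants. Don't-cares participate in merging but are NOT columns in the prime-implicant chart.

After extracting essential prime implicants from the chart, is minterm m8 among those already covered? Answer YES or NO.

[col 0] 0001*, 0010*, 0011*, 0101*, 0110*, 0111*, 1000*, 1010*, 1100*, 1101*, 1110*, 1111*
[col 1] -010*, -101*, -110*, -111*, 0-01*, 0-10*, 0-11*, 00-1*, 001-*, 01-1*, 011-*, 1-00*, 1-10*, 10-0*, 11-0*, 11-1*, 110-*, 111-*
[col 2] --10, -1-1, -11-, 0--1, 0-1-, 1--0, 11--
Prime implicants: --10, -1-1, -11-, 0--1, 0-1-, 1--0, 11--
PI chart (minterm → PIs covering it):
  1 | 0--1  (sole → essential)
  2 | --10,0-1-
  3 | 0--1,0-1-
  5 | -1-1,0--1
  6 | --10,-11-,0-1-
  8 | 1--0  (sole → essential)
  12 | 1--0,11--
  13 | -1-1,11--
  14 | --10,-11-,1--0,11--
  15 | -1-1,-11-,11--
Essential prime implicants: 0--1, 1--0

YES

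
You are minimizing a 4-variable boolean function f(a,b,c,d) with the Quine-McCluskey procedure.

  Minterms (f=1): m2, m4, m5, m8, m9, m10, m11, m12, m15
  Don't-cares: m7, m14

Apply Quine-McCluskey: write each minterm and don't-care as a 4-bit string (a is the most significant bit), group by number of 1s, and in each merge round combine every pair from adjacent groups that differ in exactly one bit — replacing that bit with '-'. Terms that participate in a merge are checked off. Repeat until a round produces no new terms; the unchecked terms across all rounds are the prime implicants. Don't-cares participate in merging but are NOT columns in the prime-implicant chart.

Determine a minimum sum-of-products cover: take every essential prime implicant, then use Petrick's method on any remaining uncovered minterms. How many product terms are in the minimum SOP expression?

Round 0: 0010✓ 0100✓ 0101✓ 0111✓ 1000✓ 1001✓ 1010✓ 1011✓ 1100✓ 1110✓ 1111✓
Round 1: -010 -100 -111 01-1 010- 1-00✓ 1-10✓ 1-11✓ 10-0✓ 10-1✓ 100-✓ 101-✓ 11-0✓ 111-✓
Round 2: 1--0 1-1- 10--
PIs = {-010, -100, -111, 01-1, 010-, 1--0, 1-1-, 10--}
Coverage chart:
  m2: -010 ←essential
  m4: -100,010-
  m5: 01-1,010-
  m8: 1--0,10--
  m9: 10-- ←essential
  m10: -010,1--0,1-1-,10--
  m11: 1-1-,10--
  m12: -100,1--0
  m15: -111,1-1-
Essential: -010, 10--
Petrick residual → -100, -111, 01-1
Min cover (5 terms): b'cd' + bc'd' + bcd + a'bd + ab'

5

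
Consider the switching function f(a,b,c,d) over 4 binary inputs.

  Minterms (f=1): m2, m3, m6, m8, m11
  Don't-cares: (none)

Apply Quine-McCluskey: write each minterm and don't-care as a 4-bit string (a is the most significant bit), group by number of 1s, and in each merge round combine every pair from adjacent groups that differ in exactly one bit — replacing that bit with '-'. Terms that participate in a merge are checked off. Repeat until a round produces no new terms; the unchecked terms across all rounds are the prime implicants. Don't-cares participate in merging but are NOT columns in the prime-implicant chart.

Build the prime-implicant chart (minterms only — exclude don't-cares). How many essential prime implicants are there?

3

size-2^0 implicants → 0010(✓)  0011(✓)  0110(✓)  1000  1011(✓)
size-2^1 implicants → -011  0-10  001-
Unchecked terms (primes): -011, 0-10, 001-, 1000
Minterm coverage:
  m2 ⊆ 0-10,001-
  m3 ⊆ -011,001-
  m6 ⊆ 0-10 [E]
  m8 ⊆ 1000 [E]
  m11 ⊆ -011 [E]
E = {-011, 0-10, 1000}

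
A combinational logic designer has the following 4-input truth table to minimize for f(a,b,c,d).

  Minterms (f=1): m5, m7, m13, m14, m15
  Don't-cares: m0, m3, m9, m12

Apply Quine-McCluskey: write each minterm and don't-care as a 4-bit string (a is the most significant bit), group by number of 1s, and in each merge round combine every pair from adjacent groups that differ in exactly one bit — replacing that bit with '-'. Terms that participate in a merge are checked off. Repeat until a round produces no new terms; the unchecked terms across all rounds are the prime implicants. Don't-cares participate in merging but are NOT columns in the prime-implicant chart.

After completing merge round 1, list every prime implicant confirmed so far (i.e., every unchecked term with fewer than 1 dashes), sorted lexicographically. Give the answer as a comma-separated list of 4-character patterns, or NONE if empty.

Round 0: 0000 0011✓ 0101✓ 0111✓ 1001✓ 1100✓ 1101✓ 1110✓ 1111✓
Round 1: -101✓ -111✓ 0-11 01-1✓ 1-01 11-0✓ 11-1✓ 110-✓ 111-✓
Round 2: -1-1 11--
PIs = {-1-1, 0-11, 0000, 1-01, 11--}

0000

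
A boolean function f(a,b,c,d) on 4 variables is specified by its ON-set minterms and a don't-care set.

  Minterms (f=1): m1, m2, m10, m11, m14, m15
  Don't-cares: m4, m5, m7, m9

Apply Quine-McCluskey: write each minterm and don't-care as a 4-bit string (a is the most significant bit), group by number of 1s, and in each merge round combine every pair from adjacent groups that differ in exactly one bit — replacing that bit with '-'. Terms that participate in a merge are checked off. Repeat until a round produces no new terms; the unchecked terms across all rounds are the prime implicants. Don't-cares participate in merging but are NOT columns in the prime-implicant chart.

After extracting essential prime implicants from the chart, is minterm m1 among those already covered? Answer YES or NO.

[col 0] 0001*, 0010*, 0100*, 0101*, 0111*, 1001*, 1010*, 1011*, 1110*, 1111*
[col 1] -001, -010, -111, 0-01, 01-1, 010-, 1-10*, 1-11*, 10-1, 101-*, 111-*
[col 2] 1-1-
Prime implicants: -001, -010, -111, 0-01, 01-1, 010-, 1-1-, 10-1
PI chart (minterm → PIs covering it):
  1 | -001,0-01
  2 | -010  (sole → essential)
  10 | -010,1-1-
  11 | 1-1-,10-1
  14 | 1-1-  (sole → essential)
  15 | -111,1-1-
Essential prime implicants: -010, 1-1-

NO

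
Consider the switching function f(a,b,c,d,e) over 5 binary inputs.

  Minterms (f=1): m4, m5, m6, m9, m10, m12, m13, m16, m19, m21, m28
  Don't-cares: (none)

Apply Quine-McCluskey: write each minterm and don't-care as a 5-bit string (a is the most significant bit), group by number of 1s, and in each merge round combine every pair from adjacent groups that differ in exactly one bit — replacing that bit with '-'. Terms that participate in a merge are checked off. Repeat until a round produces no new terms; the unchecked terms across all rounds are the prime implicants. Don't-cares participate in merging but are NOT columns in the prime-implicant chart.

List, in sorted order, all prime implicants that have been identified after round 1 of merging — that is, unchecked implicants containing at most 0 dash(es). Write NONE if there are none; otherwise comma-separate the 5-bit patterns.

01010, 10000, 10011

size-2^0 implicants → 00100(✓)  00101(✓)  00110(✓)  01001(✓)  01010  01100(✓)  01101(✓)  10000  10011  10101(✓)  11100(✓)
size-2^1 implicants → -0101  -1100  0-100(✓)  0-101(✓)  001-0  0010-(✓)  01-01  0110-(✓)
size-2^2 implicants → 0-10-
Unchecked terms (primes): -0101, -1100, 0-10-, 001-0, 01-01, 01010, 10000, 10011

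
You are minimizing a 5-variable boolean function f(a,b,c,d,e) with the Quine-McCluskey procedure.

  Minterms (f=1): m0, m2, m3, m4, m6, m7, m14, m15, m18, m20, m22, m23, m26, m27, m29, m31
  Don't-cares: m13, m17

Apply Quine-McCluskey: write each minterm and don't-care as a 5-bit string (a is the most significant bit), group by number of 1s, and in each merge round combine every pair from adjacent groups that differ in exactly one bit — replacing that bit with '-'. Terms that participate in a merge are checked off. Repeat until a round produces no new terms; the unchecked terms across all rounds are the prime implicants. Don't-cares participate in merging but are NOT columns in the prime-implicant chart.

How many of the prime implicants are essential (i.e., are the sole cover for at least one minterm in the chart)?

[col 0] 00000*, 00010*, 00011*, 00100*, 00110*, 00111*, 01101*, 01110*, 01111*, 10001, 10010*, 10100*, 10110*, 10111*, 11010*, 11011*, 11101*, 11111*
[col 1] -0010*, -0100*, -0110*, -0111*, -1101*, -1111*, 0-110*, 0-111*, 00-00*, 00-10*, 00-11*, 000-0*, 0001-*, 001-0*, 0011-*, 011-1*, 0111-*, 1-010, 1-111*, 10-10*, 101-0*, 1011-*, 11-11, 1101-, 111-1*
[col 2] --111, -0-10, -01-0, -011-, -11-1, 0-11-, 00--0, 00-1-
Prime implicants: --111, -0-10, -01-0, -011-, -11-1, 0-11-, 00--0, 00-1-, 1-010, 10001, 11-11, 1101-
PI chart (minterm → PIs covering it):
  0 | 00--0  (sole → essential)
  2 | -0-10,00--0,00-1-
  3 | 00-1-  (sole → essential)
  4 | -01-0,00--0
  6 | -0-10,-01-0,-011-,0-11-,00--0,00-1-
  7 | --111,-011-,0-11-,00-1-
  14 | 0-11-  (sole → essential)
  15 | --111,-11-1,0-11-
  18 | -0-10,1-010
  20 | -01-0  (sole → essential)
  22 | -0-10,-01-0,-011-
  23 | --111,-011-
  26 | 1-010,1101-
  27 | 11-11,1101-
  29 | -11-1  (sole → essential)
  31 | --111,-11-1,11-11
Essential prime implicants: -01-0, -11-1, 0-11-, 00--0, 00-1-

5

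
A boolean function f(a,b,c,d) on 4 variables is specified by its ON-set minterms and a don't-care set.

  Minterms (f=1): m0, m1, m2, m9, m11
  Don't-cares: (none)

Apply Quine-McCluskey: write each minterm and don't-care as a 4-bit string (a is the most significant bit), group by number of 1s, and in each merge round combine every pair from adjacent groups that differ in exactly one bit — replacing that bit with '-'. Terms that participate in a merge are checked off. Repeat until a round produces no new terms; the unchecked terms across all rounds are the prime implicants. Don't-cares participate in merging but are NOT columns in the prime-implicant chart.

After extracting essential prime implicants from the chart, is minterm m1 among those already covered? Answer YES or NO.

NO

[col 0] 0000*, 0001*, 0010*, 1001*, 1011*
[col 1] -001, 00-0, 000-, 10-1
Prime implicants: -001, 00-0, 000-, 10-1
PI chart (minterm → PIs covering it):
  0 | 00-0,000-
  1 | -001,000-
  2 | 00-0  (sole → essential)
  9 | -001,10-1
  11 | 10-1  (sole → essential)
Essential prime implicants: 00-0, 10-1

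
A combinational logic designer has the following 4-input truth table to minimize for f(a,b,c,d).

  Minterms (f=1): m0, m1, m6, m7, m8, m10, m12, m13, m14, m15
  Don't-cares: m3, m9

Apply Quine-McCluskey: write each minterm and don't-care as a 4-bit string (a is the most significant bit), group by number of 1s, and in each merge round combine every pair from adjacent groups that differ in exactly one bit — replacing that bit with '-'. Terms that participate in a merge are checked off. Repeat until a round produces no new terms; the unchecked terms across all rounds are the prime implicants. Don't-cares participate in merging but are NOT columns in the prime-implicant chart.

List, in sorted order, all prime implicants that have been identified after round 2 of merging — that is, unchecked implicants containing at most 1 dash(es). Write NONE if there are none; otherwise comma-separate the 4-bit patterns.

[col 0] 0000*, 0001*, 0011*, 0110*, 0111*, 1000*, 1001*, 1010*, 1100*, 1101*, 1110*, 1111*
[col 1] -000*, -001*, -110*, -111*, 0-11, 00-1, 000-*, 011-*, 1-00*, 1-01*, 1-10*, 10-0*, 100-*, 11-0*, 11-1*, 110-*, 111-*
[col 2] -00-, -11-, 1--0, 1-0-, 11--
Prime implicants: -00-, -11-, 0-11, 00-1, 1--0, 1-0-, 11--

0-11, 00-1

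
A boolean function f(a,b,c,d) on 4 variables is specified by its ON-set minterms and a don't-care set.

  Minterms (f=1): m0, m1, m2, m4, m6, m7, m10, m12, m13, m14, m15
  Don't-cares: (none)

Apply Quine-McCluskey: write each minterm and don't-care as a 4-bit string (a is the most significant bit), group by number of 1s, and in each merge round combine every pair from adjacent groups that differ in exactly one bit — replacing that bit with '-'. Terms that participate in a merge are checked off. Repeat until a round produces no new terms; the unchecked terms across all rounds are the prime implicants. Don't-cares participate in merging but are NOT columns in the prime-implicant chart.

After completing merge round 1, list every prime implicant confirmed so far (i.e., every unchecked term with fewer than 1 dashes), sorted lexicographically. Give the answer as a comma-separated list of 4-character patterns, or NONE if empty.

NONE

size-2^0 implicants → 0000(✓)  0001(✓)  0010(✓)  0100(✓)  0110(✓)  0111(✓)  1010(✓)  1100(✓)  1101(✓)  1110(✓)  1111(✓)
size-2^1 implicants → -010(✓)  -100(✓)  -110(✓)  -111(✓)  0-00(✓)  0-10(✓)  00-0(✓)  000-  01-0(✓)  011-(✓)  1-10(✓)  11-0(✓)  11-1(✓)  110-(✓)  111-(✓)
size-2^2 implicants → --10  -1-0  -11-  0--0  11--
Unchecked terms (primes): --10, -1-0, -11-, 0--0, 000-, 11--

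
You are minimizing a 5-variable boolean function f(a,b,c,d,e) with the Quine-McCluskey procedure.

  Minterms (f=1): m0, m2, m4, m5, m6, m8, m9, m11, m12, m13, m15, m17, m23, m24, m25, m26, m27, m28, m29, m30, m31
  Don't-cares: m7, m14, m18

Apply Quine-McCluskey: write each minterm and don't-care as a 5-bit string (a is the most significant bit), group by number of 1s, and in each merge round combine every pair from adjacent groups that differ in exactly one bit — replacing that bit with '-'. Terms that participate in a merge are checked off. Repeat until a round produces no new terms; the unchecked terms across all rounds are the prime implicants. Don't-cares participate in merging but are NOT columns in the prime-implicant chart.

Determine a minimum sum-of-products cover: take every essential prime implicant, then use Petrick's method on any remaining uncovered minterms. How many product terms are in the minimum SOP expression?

7

size-2^0 implicants → 00000(✓)  00010(✓)  00100(✓)  00101(✓)  00110(✓)  00111(✓)  01000(✓)  01001(✓)  01011(✓)  01100(✓)  01101(✓)  01110(✓)  01111(✓)  10001(✓)  10010(✓)  10111(✓)  11000(✓)  11001(✓)  11010(✓)  11011(✓)  11100(✓)  11101(✓)  11110(✓)  11111(✓)
size-2^1 implicants → -0010  -0111(✓)  -1000(✓)  -1001(✓)  -1011(✓)  -1100(✓)  -1101(✓)  -1110(✓)  -1111(✓)  0-000(✓)  0-100(✓)  0-101(✓)  0-110(✓)  0-111(✓)  00-00(✓)  00-10(✓)  000-0(✓)  001-0(✓)  001-1(✓)  0010-(✓)  0011-(✓)  01-00(✓)  01-01(✓)  01-11(✓)  010-1(✓)  0100-(✓)  011-0(✓)  011-1(✓)  0110-(✓)  0111-(✓)  1-001  1-010  1-111(✓)  11-00(✓)  11-01(✓)  11-10(✓)  11-11(✓)  110-0(✓)  110-1(✓)  1100-(✓)  1101-(✓)  111-0(✓)  111-1(✓)  1110-(✓)  1111-(✓)
size-2^2 implicants → --111  -1-00(✓)  -1-01(✓)  -1-11(✓)  -10-1(✓)  -100-(✓)  -11-0(✓)  -11-1(✓)  -110-(✓)  -111-(✓)  0--00  0-1-0(✓)  0-1-1(✓)  0-10-(✓)  0-11-(✓)  00--0  001--(✓)  01--1(✓)  01-0-(✓)  011--(✓)  11--0(✓)  11--1(✓)  11-0-(✓)  11-1-(✓)  110--(✓)  111--(✓)
size-2^3 implicants → -1--1  -1-0-  -11--  0-1--  11---
Unchecked terms (primes): --111, -0010, -1--1, -1-0-, -11--, 0--00, 0-1--, 00--0, 1-001, 1-010, 11---
Minterm coverage:
  m0 ⊆ 0--00,00--0
  m2 ⊆ -0010,00--0
  m4 ⊆ 0--00,0-1--,00--0
  m5 ⊆ 0-1-- [E]
  m6 ⊆ 0-1--,00--0
  m8 ⊆ -1-0-,0--00
  m9 ⊆ -1--1,-1-0-
  m11 ⊆ -1--1 [E]
  m12 ⊆ -1-0-,-11--,0--00,0-1--
  m13 ⊆ -1--1,-1-0-,-11--,0-1--
  m15 ⊆ --111,-1--1,-11--,0-1--
  m17 ⊆ 1-001 [E]
  m23 ⊆ --111 [E]
  m24 ⊆ -1-0-,11---
  m25 ⊆ -1--1,-1-0-,1-001,11---
  m26 ⊆ 1-010,11---
  m27 ⊆ -1--1,11---
  m28 ⊆ -1-0-,-11--,11---
  m29 ⊆ -1--1,-1-0-,-11--,11---
  m30 ⊆ -11--,11---
  m31 ⊆ --111,-1--1,-11--,11---
E = {--111, -1--1, 0-1--, 1-001}
Petrick residual → -0010, 0--00, 11---
Cover = cde + b'c'de' + be + a'd'e' + a'c + ac'd'e + ab  |cover|=7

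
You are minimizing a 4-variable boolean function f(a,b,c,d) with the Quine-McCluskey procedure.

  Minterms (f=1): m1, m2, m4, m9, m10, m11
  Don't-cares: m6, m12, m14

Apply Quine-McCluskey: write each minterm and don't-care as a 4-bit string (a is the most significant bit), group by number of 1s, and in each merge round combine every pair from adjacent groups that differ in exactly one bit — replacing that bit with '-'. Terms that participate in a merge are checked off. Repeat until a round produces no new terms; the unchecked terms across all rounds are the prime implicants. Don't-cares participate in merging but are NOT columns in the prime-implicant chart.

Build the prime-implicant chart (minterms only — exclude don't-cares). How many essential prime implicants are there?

[col 0] 0001*, 0010*, 0100*, 0110*, 1001*, 1010*, 1011*, 1100*, 1110*
[col 1] -001, -010*, -100*, -110*, 0-10*, 01-0*, 1-10*, 10-1, 101-, 11-0*
[col 2] --10, -1-0
Prime implicants: --10, -001, -1-0, 10-1, 101-
PI chart (minterm → PIs covering it):
  1 | -001  (sole → essential)
  2 | --10  (sole → essential)
  4 | -1-0  (sole → essential)
  9 | -001,10-1
  10 | --10,101-
  11 | 10-1,101-
Essential prime implicants: --10, -001, -1-0

3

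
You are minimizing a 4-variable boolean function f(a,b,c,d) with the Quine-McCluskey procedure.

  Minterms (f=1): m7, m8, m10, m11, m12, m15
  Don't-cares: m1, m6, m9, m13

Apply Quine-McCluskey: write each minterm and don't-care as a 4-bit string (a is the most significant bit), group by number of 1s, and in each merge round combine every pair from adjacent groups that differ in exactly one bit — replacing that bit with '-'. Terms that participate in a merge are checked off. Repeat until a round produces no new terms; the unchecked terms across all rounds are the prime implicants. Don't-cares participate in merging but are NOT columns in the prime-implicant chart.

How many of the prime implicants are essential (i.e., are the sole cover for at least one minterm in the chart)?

2

size-2^0 implicants → 0001(✓)  0110(✓)  0111(✓)  1000(✓)  1001(✓)  1010(✓)  1011(✓)  1100(✓)  1101(✓)  1111(✓)
size-2^1 implicants → -001  -111  011-  1-00(✓)  1-01(✓)  1-11(✓)  10-0(✓)  10-1(✓)  100-(✓)  101-(✓)  11-1(✓)  110-(✓)
size-2^2 implicants → 1--1  1-0-  10--
Unchecked terms (primes): -001, -111, 011-, 1--1, 1-0-, 10--
Minterm coverage:
  m7 ⊆ -111,011-
  m8 ⊆ 1-0-,10--
  m10 ⊆ 10-- [E]
  m11 ⊆ 1--1,10--
  m12 ⊆ 1-0- [E]
  m15 ⊆ -111,1--1
E = {1-0-, 10--}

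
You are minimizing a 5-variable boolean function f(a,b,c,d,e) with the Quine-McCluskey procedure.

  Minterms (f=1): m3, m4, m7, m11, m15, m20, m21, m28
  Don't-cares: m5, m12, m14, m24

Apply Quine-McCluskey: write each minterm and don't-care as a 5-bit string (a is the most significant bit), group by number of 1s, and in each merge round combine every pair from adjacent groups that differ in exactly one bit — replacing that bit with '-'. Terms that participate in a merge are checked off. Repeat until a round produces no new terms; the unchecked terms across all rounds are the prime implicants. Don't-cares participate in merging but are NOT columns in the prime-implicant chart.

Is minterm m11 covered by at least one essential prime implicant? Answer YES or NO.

size-2^0 implicants → 00011(✓)  00100(✓)  00101(✓)  00111(✓)  01011(✓)  01100(✓)  01110(✓)  01111(✓)  10100(✓)  10101(✓)  11000(✓)  11100(✓)
size-2^1 implicants → -0100(✓)  -0101(✓)  -1100(✓)  0-011(✓)  0-100(✓)  0-111(✓)  00-11(✓)  001-1  0010-(✓)  01-11(✓)  011-0  0111-  1-100(✓)  1010-(✓)  11-00
size-2^2 implicants → --100  -010-  0--11
Unchecked terms (primes): --100, -010-, 0--11, 001-1, 011-0, 0111-, 11-00
Minterm coverage:
  m3 ⊆ 0--11 [E]
  m4 ⊆ --100,-010-
  m7 ⊆ 0--11,001-1
  m11 ⊆ 0--11 [E]
  m15 ⊆ 0--11,0111-
  m20 ⊆ --100,-010-
  m21 ⊆ -010- [E]
  m28 ⊆ --100,11-00
E = {-010-, 0--11}

YES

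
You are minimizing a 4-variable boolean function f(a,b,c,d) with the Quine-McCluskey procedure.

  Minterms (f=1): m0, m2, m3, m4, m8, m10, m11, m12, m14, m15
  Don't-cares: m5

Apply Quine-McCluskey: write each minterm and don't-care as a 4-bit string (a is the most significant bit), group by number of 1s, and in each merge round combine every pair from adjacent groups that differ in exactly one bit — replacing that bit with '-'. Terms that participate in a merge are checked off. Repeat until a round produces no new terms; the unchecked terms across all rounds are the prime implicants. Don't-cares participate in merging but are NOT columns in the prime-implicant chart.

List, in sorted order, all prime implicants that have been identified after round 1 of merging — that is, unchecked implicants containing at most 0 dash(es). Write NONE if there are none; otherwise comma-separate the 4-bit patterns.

NONE

size-2^0 implicants → 0000(✓)  0010(✓)  0011(✓)  0100(✓)  0101(✓)  1000(✓)  1010(✓)  1011(✓)  1100(✓)  1110(✓)  1111(✓)
size-2^1 implicants → -000(✓)  -010(✓)  -011(✓)  -100(✓)  0-00(✓)  00-0(✓)  001-(✓)  010-  1-00(✓)  1-10(✓)  1-11(✓)  10-0(✓)  101-(✓)  11-0(✓)  111-(✓)
size-2^2 implicants → --00  -0-0  -01-  1--0  1-1-
Unchecked terms (primes): --00, -0-0, -01-, 010-, 1--0, 1-1-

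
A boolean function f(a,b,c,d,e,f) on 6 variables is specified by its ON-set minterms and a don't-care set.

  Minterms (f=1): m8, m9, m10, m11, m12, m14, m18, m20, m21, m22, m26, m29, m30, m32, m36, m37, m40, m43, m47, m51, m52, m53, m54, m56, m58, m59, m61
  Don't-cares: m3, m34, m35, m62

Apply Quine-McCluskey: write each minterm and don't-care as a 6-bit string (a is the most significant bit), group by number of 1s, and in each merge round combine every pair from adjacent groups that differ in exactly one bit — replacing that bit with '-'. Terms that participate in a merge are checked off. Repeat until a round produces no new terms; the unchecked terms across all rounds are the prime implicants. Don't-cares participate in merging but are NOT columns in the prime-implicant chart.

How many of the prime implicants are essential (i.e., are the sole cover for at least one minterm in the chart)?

7

Round 0: 000011✓ 001000✓ 001001✓ 001010✓ 001011✓ 001100✓ 001110✓ 010010✓ 010100✓ 010101✓ 010110✓ 011010✓ 011101✓ 011110✓ 100000✓ 100010✓ 100011✓ 100100✓ 100101✓ 101000✓ 101011✓ 101111✓ 110011✓ 110100✓ 110101✓ 110110✓ 111000✓ 111010✓ 111011✓ 111101✓ 111110✓
Round 1: -00011✓ -01000 -01011✓ -10100✓ -10101✓ -10110✓ -11010✓ -11101✓ -11110✓ 0-1010✓ 0-1110✓ 00-011✓ 001-00✓ 001-10✓ 0010-0✓ 0010-1✓ 00100-✓ 00101-✓ 0011-0✓ 01-010✓ 01-101✓ 01-110✓ 010-10✓ 0101-0✓ 01010-✓ 011-10✓ 1-0011✓ 1-0100✓ 1-0101✓ 1-1000 1-1011✓ 10-000 10-011✓ 100-00 1000-0 10001- 10010-✓ 101-11 11-011✓ 11-101✓ 11-110✓ 1101-0✓ 11010-✓ 111-10✓ 1110-0 11101-
Round 2: -0-011 -1-101 -1-110 -101-0 -1010- -11-10 0-1-10 001--0 0010-- 01--10 1--011 1-010-
PIs = {-0-011, -01000, -1-101, -1-110, -101-0, -1010-, -11-10, 0-1-10, 001--0, 0010--, 01--10, 1--011, 1-010-, 1-1000, 10-000, 100-00, 1000-0, 10001-, 101-11, 1110-0, 11101-}
Coverage chart:
  m8: -01000,001--0,0010--
  m9: 0010-- ←essential
  m10: 0-1-10,001--0,0010--
  m11: -0-011,0010--
  m12: 001--0 ←essential
  m14: 0-1-10,001--0
  m18: 01--10 ←essential
  m20: -101-0,-1010-
  m21: -1-101,-1010-
  m22: -1-110,-101-0,01--10
  m26: -11-10,0-1-10,01--10
  m29: -1-101 ←essential
  m30: -1-110,-11-10,0-1-10,01--10
  m32: 10-000,100-00,1000-0
  m36: 1-010-,100-00
  m37: 1-010- ←essential
  m40: -01000,1-1000,10-000
  m43: -0-011,1--011,101-11
  m47: 101-11 ←essential
  m51: 1--011 ←essential
  m52: -101-0,-1010-,1-010-
  m53: -1-101,-1010-,1-010-
  m54: -1-110,-101-0
  m56: 1-1000,1110-0
  m58: -11-10,1110-0,11101-
  m59: 1--011,11101-
  m61: -1-101 ←essential
Essential: -1-101, 001--0, 0010--, 01--10, 1--011, 1-010-, 101-11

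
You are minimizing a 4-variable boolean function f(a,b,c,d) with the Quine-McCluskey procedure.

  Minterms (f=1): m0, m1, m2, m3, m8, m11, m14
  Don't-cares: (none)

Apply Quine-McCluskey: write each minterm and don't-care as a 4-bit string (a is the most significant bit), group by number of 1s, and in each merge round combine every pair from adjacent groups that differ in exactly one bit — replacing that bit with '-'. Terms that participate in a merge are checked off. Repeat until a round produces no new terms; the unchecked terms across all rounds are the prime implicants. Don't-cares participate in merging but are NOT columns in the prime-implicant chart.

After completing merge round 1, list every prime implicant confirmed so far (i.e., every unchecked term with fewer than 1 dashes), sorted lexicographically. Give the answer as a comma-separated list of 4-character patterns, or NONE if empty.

[col 0] 0000*, 0001*, 0010*, 0011*, 1000*, 1011*, 1110
[col 1] -000, -011, 00-0*, 00-1*, 000-*, 001-*
[col 2] 00--
Prime implicants: -000, -011, 00--, 1110

1110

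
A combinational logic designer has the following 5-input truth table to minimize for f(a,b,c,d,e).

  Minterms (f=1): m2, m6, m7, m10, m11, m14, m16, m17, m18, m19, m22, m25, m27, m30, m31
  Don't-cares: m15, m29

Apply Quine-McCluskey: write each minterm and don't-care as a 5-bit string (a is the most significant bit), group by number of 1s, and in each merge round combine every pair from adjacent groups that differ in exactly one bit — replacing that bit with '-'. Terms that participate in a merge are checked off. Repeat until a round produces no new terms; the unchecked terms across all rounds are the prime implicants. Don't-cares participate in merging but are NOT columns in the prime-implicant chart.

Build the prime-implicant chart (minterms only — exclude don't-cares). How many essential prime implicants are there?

2

Round 0: 00010✓ 00110✓ 00111✓ 01010✓ 01011✓ 01110✓ 01111✓ 10000✓ 10001✓ 10010✓ 10011✓ 10110✓ 11001✓ 11011✓ 11101✓ 11110✓ 11111✓
Round 1: -0010✓ -0110✓ -1011✓ -1110✓ -1111✓ 0-010✓ 0-110✓ 0-111✓ 00-10✓ 0011-✓ 01-10✓ 01-11✓ 0101-✓ 0111-✓ 1-001✓ 1-011✓ 1-110✓ 10-10✓ 100-0✓ 100-1✓ 1000-✓ 1001-✓ 11-01✓ 11-11✓ 110-1✓ 111-1✓ 1111-✓
Round 2: --110 -0-10 -1-11 -111- 0--10 0-11- 01-1- 1-0-1 100-- 11--1
PIs = {--110, -0-10, -1-11, -111-, 0--10, 0-11-, 01-1-, 1-0-1, 100--, 11--1}
Coverage chart:
  m2: -0-10,0--10
  m6: --110,-0-10,0--10,0-11-
  m7: 0-11- ←essential
  m10: 0--10,01-1-
  m11: -1-11,01-1-
  m14: --110,-111-,0--10,0-11-,01-1-
  m16: 100-- ←essential
  m17: 1-0-1,100--
  m18: -0-10,100--
  m19: 1-0-1,100--
  m22: --110,-0-10
  m25: 1-0-1,11--1
  m27: -1-11,1-0-1,11--1
  m30: --110,-111-
  m31: -1-11,-111-,11--1
Essential: 0-11-, 100--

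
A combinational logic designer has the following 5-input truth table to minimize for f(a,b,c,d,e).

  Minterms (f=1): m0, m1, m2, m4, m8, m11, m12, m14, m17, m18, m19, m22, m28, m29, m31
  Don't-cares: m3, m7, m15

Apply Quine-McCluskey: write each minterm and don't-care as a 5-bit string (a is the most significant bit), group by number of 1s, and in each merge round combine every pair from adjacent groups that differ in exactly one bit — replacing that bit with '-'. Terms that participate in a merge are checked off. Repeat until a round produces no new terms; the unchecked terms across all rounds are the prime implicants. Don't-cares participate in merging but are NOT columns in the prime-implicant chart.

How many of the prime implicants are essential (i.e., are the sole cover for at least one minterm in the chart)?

4

Round 0: 00000✓ 00001✓ 00010✓ 00011✓ 00100✓ 00111✓ 01000✓ 01011✓ 01100✓ 01110✓ 01111✓ 10001✓ 10010✓ 10011✓ 10110✓ 11100✓ 11101✓ 11111✓
Round 1: -0001✓ -0010✓ -0011✓ -1100 -1111 0-000✓ 0-011✓ 0-100✓ 0-111✓ 00-00✓ 00-11✓ 000-0✓ 000-1✓ 0000-✓ 0001-✓ 01-00✓ 01-11✓ 011-0 0111- 10-10 100-1✓ 1001-✓ 111-1 1110-
Round 2: -00-1 -001- 0--00 0--11 000--
PIs = {-00-1, -001-, -1100, -1111, 0--00, 0--11, 000--, 011-0, 0111-, 10-10, 111-1, 1110-}
Coverage chart:
  m0: 0--00,000--
  m1: -00-1,000--
  m2: -001-,000--
  m4: 0--00 ←essential
  m8: 0--00 ←essential
  m11: 0--11 ←essential
  m12: -1100,0--00,011-0
  m14: 011-0,0111-
  m17: -00-1 ←essential
  m18: -001-,10-10
  m19: -00-1,-001-
  m22: 10-10 ←essential
  m28: -1100,1110-
  m29: 111-1,1110-
  m31: -1111,111-1
Essential: -00-1, 0--00, 0--11, 10-10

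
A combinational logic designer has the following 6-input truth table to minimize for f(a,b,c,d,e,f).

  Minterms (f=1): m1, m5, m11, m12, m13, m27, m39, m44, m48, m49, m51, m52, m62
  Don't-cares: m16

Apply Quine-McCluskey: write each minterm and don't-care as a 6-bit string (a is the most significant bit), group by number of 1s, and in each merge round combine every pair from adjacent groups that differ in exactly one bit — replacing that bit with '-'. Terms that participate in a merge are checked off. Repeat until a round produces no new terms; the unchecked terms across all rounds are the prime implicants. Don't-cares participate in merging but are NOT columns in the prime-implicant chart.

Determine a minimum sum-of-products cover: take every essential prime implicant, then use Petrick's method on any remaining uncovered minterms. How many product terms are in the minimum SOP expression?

8

size-2^0 implicants → 000001(✓)  000101(✓)  001011(✓)  001100(✓)  001101(✓)  010000(✓)  011011(✓)  100111  101100(✓)  110000(✓)  110001(✓)  110011(✓)  110100(✓)  111110
size-2^1 implicants → -01100  -10000  0-1011  00-101  000-01  00110-  110-00  1100-1  11000-
Unchecked terms (primes): -01100, -10000, 0-1011, 00-101, 000-01, 00110-, 100111, 110-00, 1100-1, 11000-, 111110
Minterm coverage:
  m1 ⊆ 000-01 [E]
  m5 ⊆ 00-101,000-01
  m11 ⊆ 0-1011 [E]
  m12 ⊆ -01100,00110-
  m13 ⊆ 00-101,00110-
  m27 ⊆ 0-1011 [E]
  m39 ⊆ 100111 [E]
  m44 ⊆ -01100 [E]
  m48 ⊆ -10000,110-00,11000-
  m49 ⊆ 1100-1,11000-
  m51 ⊆ 1100-1 [E]
  m52 ⊆ 110-00 [E]
  m62 ⊆ 111110 [E]
E = {-01100, 0-1011, 000-01, 100111, 110-00, 1100-1, 111110}
Petrick residual → 00-101
Cover = b'cde'f' + a'cd'ef + a'b'de'f + a'b'c'e'f + ab'c'def + abc'e'f' + abc'd'f + abcdef'  |cover|=8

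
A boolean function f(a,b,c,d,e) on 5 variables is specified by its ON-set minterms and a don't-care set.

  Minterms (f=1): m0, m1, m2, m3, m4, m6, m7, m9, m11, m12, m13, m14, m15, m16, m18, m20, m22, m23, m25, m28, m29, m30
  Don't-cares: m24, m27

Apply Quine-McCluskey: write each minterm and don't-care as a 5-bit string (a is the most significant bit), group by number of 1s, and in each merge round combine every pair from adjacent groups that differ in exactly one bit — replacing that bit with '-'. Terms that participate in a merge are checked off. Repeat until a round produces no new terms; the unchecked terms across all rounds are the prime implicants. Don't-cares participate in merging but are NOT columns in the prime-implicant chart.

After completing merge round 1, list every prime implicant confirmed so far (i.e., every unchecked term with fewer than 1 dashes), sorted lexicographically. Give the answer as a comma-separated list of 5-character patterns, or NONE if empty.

size-2^0 implicants → 00000(✓)  00001(✓)  00010(✓)  00011(✓)  00100(✓)  00110(✓)  00111(✓)  01001(✓)  01011(✓)  01100(✓)  01101(✓)  01110(✓)  01111(✓)  10000(✓)  10010(✓)  10100(✓)  10110(✓)  10111(✓)  11000(✓)  11001(✓)  11011(✓)  11100(✓)  11101(✓)  11110(✓)
size-2^1 implicants → -0000(✓)  -0010(✓)  -0100(✓)  -0110(✓)  -0111(✓)  -1001(✓)  -1011(✓)  -1100(✓)  -1101(✓)  -1110(✓)  0-001(✓)  0-011(✓)  0-100(✓)  0-110(✓)  0-111(✓)  00-00(✓)  00-10(✓)  00-11(✓)  000-0(✓)  000-1(✓)  0000-(✓)  0001-(✓)  001-0(✓)  0011-(✓)  01-01(✓)  01-11(✓)  010-1(✓)  011-0(✓)  011-1(✓)  0110-(✓)  0111-(✓)  1-000(✓)  1-100(✓)  1-110(✓)  10-00(✓)  10-10(✓)  100-0(✓)  101-0(✓)  1011-(✓)  11-00(✓)  11-01(✓)  110-1(✓)  1100-(✓)  111-0(✓)  1110-(✓)
size-2^2 implicants → --100(✓)  --110(✓)  -0-00(✓)  -0-10(✓)  -00-0(✓)  -01-0(✓)  -011-  -1-01  -10-1  -11-0(✓)  -110-  0--11  0-0-1  0-1-0(✓)  0-11-  00--0(✓)  00-1-  000--  01--1  011--  1--00  1-1-0(✓)  10--0(✓)  11-0-
size-2^3 implicants → --1-0  -0--0
Unchecked terms (primes): --1-0, -0--0, -011-, -1-01, -10-1, -110-, 0--11, 0-0-1, 0-11-, 00-1-, 000--, 01--1, 011--, 1--00, 11-0-

NONE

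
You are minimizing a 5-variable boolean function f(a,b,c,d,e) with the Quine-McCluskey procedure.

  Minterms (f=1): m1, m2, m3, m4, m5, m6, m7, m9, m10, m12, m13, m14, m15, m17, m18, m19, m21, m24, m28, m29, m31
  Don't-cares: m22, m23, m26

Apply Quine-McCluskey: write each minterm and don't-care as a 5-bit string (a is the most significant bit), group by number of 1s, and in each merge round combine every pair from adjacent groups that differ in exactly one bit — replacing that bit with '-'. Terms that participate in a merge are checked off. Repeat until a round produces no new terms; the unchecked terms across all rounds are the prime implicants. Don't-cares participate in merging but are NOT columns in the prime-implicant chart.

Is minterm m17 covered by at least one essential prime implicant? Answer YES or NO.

[col 0] 00001*, 00010*, 00011*, 00100*, 00101*, 00110*, 00111*, 01001*, 01010*, 01100*, 01101*, 01110*, 01111*, 10001*, 10010*, 10011*, 10101*, 10110*, 10111*, 11000*, 11010*, 11100*, 11101*, 11111*
[col 1] -0001*, -0010*, -0011*, -0101*, -0110*, -0111*, -1010*, -1100*, -1101*, -1111*, 0-001*, 0-010*, 0-100*, 0-101*, 0-110*, 0-111*, 00-01*, 00-10*, 00-11*, 000-1*, 0001-*, 001-0*, 001-1*, 0010-*, 0011-*, 01-01*, 01-10*, 011-0*, 011-1*, 0110-*, 0111-*, 1-010*, 1-101*, 1-111*, 10-01*, 10-10*, 10-11*, 100-1*, 1001-*, 101-1*, 1011-*, 11-00, 110-0, 111-1*, 1110-*
[col 2] --010, --101*, --111*, -0-01*, -0-10*, -0-11*, -00-1*, -001-*, -01-1*, -011-*, -11-1*, -110-, 0--01, 0--10, 0-1-0*, 0-1-1*, 0-10-*, 0-11-*, 00--1*, 00-1-*, 001--*, 011--*, 1-1-1*, 10--1*, 10-1-*
[col 3] --1-1, -0--1, -0-1-, 0-1--
Prime implicants: --010, --1-1, -0--1, -0-1-, -110-, 0--01, 0--10, 0-1--, 11-00, 110-0
PI chart (minterm → PIs covering it):
  1 | -0--1,0--01
  2 | --010,-0-1-,0--10
  3 | -0--1,-0-1-
  4 | 0-1--  (sole → essential)
  5 | --1-1,-0--1,0--01,0-1--
  6 | -0-1-,0--10,0-1--
  7 | --1-1,-0--1,-0-1-,0-1--
  9 | 0--01  (sole → essential)
  10 | --010,0--10
  12 | -110-,0-1--
  13 | --1-1,-110-,0--01,0-1--
  14 | 0--10,0-1--
  15 | --1-1,0-1--
  17 | -0--1  (sole → essential)
  18 | --010,-0-1-
  19 | -0--1,-0-1-
  21 | --1-1,-0--1
  24 | 11-00,110-0
  28 | -110-,11-00
  29 | --1-1,-110-
  31 | --1-1  (sole → essential)
Essential prime implicants: --1-1, -0--1, 0--01, 0-1--

YES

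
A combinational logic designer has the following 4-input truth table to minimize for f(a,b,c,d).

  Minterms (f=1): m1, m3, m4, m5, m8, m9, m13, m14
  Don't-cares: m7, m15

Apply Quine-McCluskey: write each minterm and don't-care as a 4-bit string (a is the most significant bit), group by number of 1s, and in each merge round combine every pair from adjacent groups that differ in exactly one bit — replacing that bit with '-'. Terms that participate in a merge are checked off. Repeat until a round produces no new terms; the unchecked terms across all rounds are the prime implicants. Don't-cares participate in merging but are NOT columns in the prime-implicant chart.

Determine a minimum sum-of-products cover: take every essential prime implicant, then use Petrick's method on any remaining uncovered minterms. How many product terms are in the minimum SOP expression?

5

size-2^0 implicants → 0001(✓)  0011(✓)  0100(✓)  0101(✓)  0111(✓)  1000(✓)  1001(✓)  1101(✓)  1110(✓)  1111(✓)
size-2^1 implicants → -001(✓)  -101(✓)  -111(✓)  0-01(✓)  0-11(✓)  00-1(✓)  01-1(✓)  010-  1-01(✓)  100-  11-1(✓)  111-
size-2^2 implicants → --01  -1-1  0--1
Unchecked terms (primes): --01, -1-1, 0--1, 010-, 100-, 111-
Minterm coverage:
  m1 ⊆ --01,0--1
  m3 ⊆ 0--1 [E]
  m4 ⊆ 010- [E]
  m5 ⊆ --01,-1-1,0--1,010-
  m8 ⊆ 100- [E]
  m9 ⊆ --01,100-
  m13 ⊆ --01,-1-1
  m14 ⊆ 111- [E]
E = {0--1, 010-, 100-, 111-}
Petrick residual → --01
Cover = c'd + a'd + a'bc' + ab'c' + abc  |cover|=5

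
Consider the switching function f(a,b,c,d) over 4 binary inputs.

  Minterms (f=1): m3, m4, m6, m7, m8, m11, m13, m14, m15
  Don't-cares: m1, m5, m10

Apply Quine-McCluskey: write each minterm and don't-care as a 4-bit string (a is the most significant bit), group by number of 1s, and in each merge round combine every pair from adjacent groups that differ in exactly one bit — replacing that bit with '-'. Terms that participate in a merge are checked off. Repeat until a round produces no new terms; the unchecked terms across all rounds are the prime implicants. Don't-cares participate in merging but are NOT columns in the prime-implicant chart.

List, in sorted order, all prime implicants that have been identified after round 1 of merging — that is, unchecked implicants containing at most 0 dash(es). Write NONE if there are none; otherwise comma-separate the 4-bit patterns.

NONE

Round 0: 0001✓ 0011✓ 0100✓ 0101✓ 0110✓ 0111✓ 1000✓ 1010✓ 1011✓ 1101✓ 1110✓ 1111✓
Round 1: -011✓ -101✓ -110✓ -111✓ 0-01✓ 0-11✓ 00-1✓ 01-0✓ 01-1✓ 010-✓ 011-✓ 1-10✓ 1-11✓ 10-0 101-✓ 11-1✓ 111-✓
Round 2: --11 -1-1 -11- 0--1 01-- 1-1-
PIs = {--11, -1-1, -11-, 0--1, 01--, 1-1-, 10-0}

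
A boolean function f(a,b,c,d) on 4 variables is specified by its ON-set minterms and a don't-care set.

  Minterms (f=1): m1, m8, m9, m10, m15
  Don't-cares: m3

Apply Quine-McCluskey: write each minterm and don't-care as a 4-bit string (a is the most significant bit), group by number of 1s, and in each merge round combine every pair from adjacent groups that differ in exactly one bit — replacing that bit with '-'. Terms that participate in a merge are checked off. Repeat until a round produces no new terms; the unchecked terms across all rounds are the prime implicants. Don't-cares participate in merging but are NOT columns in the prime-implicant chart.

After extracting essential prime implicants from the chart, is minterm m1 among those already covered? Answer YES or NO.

NO

Round 0: 0001✓ 0011✓ 1000✓ 1001✓ 1010✓ 1111
Round 1: -001 00-1 10-0 100-
PIs = {-001, 00-1, 10-0, 100-, 1111}
Coverage chart:
  m1: -001,00-1
  m8: 10-0,100-
  m9: -001,100-
  m10: 10-0 ←essential
  m15: 1111 ←essential
Essential: 10-0, 1111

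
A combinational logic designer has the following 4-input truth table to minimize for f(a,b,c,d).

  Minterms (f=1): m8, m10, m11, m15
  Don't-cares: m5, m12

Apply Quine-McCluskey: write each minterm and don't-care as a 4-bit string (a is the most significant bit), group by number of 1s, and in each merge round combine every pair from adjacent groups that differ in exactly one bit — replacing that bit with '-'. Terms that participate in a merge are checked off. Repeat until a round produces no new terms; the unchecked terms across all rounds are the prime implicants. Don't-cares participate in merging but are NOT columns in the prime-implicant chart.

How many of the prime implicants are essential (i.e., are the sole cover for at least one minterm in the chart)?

1

size-2^0 implicants → 0101  1000(✓)  1010(✓)  1011(✓)  1100(✓)  1111(✓)
size-2^1 implicants → 1-00  1-11  10-0  101-
Unchecked terms (primes): 0101, 1-00, 1-11, 10-0, 101-
Minterm coverage:
  m8 ⊆ 1-00,10-0
  m10 ⊆ 10-0,101-
  m11 ⊆ 1-11,101-
  m15 ⊆ 1-11 [E]
E = {1-11}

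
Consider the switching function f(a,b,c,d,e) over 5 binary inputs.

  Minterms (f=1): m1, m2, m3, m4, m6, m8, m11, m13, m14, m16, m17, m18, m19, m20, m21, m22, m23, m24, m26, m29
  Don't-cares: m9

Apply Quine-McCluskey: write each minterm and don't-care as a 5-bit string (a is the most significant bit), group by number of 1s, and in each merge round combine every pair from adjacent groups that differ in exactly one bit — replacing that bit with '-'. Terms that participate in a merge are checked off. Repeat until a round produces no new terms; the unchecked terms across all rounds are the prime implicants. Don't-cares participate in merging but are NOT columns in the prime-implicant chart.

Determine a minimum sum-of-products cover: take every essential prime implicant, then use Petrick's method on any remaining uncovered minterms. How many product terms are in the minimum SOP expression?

8

size-2^0 implicants → 00001(✓)  00010(✓)  00011(✓)  00100(✓)  00110(✓)  01000(✓)  01001(✓)  01011(✓)  01101(✓)  01110(✓)  10000(✓)  10001(✓)  10010(✓)  10011(✓)  10100(✓)  10101(✓)  10110(✓)  10111(✓)  11000(✓)  11010(✓)  11101(✓)
size-2^1 implicants → -0001(✓)  -0010(✓)  -0011(✓)  -0100(✓)  -0110(✓)  -1000  -1101  0-001(✓)  0-011(✓)  0-110  00-10(✓)  000-1(✓)  0001-(✓)  001-0(✓)  01-01  010-1(✓)  0100-  1-000(✓)  1-010(✓)  1-101  10-00(✓)  10-01(✓)  10-10(✓)  10-11(✓)  100-0(✓)  100-1(✓)  1000-(✓)  1001-(✓)  101-0(✓)  101-1(✓)  1010-(✓)  1011-(✓)  110-0(✓)
size-2^2 implicants → -0-10  -00-1  -001-  -01-0  0-0-1  1-0-0  10--0(✓)  10--1(✓)  10-0-(✓)  10-1-(✓)  100--(✓)  101--(✓)
size-2^3 implicants → 10---
Unchecked terms (primes): -0-10, -00-1, -001-, -01-0, -1000, -1101, 0-0-1, 0-110, 01-01, 0100-, 1-0-0, 1-101, 10---
Minterm coverage:
  m1 ⊆ -00-1,0-0-1
  m2 ⊆ -0-10,-001-
  m3 ⊆ -00-1,-001-,0-0-1
  m4 ⊆ -01-0 [E]
  m6 ⊆ -0-10,-01-0,0-110
  m8 ⊆ -1000,0100-
  m11 ⊆ 0-0-1 [E]
  m13 ⊆ -1101,01-01
  m14 ⊆ 0-110 [E]
  m16 ⊆ 1-0-0,10---
  m17 ⊆ -00-1,10---
  m18 ⊆ -0-10,-001-,1-0-0,10---
  m19 ⊆ -00-1,-001-,10---
  m20 ⊆ -01-0,10---
  m21 ⊆ 1-101,10---
  m22 ⊆ -0-10,-01-0,10---
  m23 ⊆ 10--- [E]
  m24 ⊆ -1000,1-0-0
  m26 ⊆ 1-0-0 [E]
  m29 ⊆ -1101,1-101
E = {-01-0, 0-0-1, 0-110, 1-0-0, 10---}
Petrick residual → -0-10, -1000, -1101
Cover = b'de' + b'ce' + bc'd'e' + bcd'e + a'c'e + a'cde' + ac'e' + ab'  |cover|=8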